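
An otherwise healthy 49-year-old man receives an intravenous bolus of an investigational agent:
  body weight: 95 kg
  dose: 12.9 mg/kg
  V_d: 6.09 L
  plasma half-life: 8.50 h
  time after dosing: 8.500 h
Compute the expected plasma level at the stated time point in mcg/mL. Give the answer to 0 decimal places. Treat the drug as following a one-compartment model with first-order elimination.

Total dose = 12.9 × 95 = 1226 mg
C₀ = Dose / Vd = 1226 / 6.09 = 201.3 mg/L
k = ln2 / t½ = 0.693147 / 8.50 = 0.08155 h⁻¹
t / t½ = 8.500 / 8.50 = 1 half-lives
C = C₀ × (1/2)^1 = 201.3 × 0.5000 = 100.7 mg/L
(100.7 mg/L = 100.7 mcg/mL)

101 mcg/mL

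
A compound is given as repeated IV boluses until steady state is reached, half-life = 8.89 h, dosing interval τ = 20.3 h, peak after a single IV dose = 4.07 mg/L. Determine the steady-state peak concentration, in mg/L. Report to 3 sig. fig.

k = ln2 / t½ = 0.693147 / 8.89 = 0.07797 h⁻¹
e^(−kτ) = e^(−0.07797 × 20.3) = 0.2054
Accumulation ratio R = 1 / (1 − e^(−kτ)) = 1 / (1 − 0.2054) = 1.258
Steady-state peak = C₀ × R = 4.07 × 1.258 = 5.120 mg/L

5.12 mg/L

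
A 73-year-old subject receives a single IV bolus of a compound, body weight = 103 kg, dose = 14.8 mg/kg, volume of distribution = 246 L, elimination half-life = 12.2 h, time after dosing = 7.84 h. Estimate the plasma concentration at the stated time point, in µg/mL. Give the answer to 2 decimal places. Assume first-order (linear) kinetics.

3.97 µg/mL

Total dose = 14.8 × 103 = 1524 mg
C₀ = Dose / Vd = 1524 / 246 = 6.195 mg/L
k = ln2 / t½ = 0.693147 / 12.2 = 0.05682 h⁻¹
C = C₀ · e^(−k·t) = 6.195 × e^(−0.05682 × 7.84)
  = 6.195 × 0.6405 = 3.968 mg/L
(3.968 mg/L = 3.968 µg/mL)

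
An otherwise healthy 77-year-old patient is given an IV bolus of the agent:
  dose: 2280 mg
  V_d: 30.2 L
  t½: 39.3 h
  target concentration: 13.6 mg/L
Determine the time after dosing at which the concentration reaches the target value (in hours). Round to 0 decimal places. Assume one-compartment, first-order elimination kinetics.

C₀ = Dose / Vd = 2280 / 30.2 = 75.50 mg/L
k = ln2 / t½ = 0.693147 / 39.3 = 0.01764 h⁻¹
t = ln(C₀ / C) / k = ln(75.50 / 13.6) / 0.01764
  = ln(5.551) / 0.01764 = 1.714 / 0.01764 = 97.17 h

97 h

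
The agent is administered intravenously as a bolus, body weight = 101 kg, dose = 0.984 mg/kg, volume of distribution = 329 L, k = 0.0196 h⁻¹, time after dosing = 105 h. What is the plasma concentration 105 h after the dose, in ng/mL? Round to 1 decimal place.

38.6 ng/mL

Total dose = 0.984 × 101 = 99.38 mg
C₀ = Dose / Vd = 99.38 / 329 = 0.3021 mg/L
C = C₀ · e^(−k·t) = 0.3021 × e^(−0.01960 × 105)
  = 0.3021 × 0.1277 = 0.03858 mg/L
Convert: 0.03858 mg/L × 1000 = 38.58 ng/mL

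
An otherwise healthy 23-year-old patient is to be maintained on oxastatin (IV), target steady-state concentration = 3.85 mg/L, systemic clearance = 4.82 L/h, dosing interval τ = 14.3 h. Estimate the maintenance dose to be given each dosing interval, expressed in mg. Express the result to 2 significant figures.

270 mg

At steady state, Dose/τ = Css × CL.
Dose = Css × CL × τ = 3.85 × 4.820 × 14.3 = 265.4 mg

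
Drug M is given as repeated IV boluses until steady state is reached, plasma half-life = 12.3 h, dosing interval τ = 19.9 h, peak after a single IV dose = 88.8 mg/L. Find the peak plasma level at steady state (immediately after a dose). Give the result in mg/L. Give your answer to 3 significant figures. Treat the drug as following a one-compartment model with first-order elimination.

132 mg/L

k = ln2 / t½ = 0.693147 / 12.3 = 0.05635 h⁻¹
e^(−kτ) = e^(−0.05635 × 19.9) = 0.3258
Accumulation ratio R = 1 / (1 − e^(−kτ)) = 1 / (1 − 0.3258) = 1.483
Steady-state peak = C₀ × R = 88.8 × 1.483 = 131.7 mg/L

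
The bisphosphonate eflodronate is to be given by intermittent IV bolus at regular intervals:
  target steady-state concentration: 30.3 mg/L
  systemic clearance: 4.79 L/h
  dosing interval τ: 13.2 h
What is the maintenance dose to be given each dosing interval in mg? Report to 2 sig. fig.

1900 mg

At steady state, Dose/τ = Css × CL.
Dose = Css × CL × τ = 30.3 × 4.790 × 13.2 = 1916 mg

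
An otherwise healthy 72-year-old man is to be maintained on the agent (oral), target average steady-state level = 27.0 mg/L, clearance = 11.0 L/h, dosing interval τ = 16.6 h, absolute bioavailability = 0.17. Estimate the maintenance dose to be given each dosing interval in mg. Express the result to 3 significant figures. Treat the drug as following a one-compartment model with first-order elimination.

29000 mg

At steady state, F × (Dose/τ) = Css × CL.
Dose = Css × CL × τ / F = 27.0 × 11.00 × 16.6 / 0.17 = 29000 mg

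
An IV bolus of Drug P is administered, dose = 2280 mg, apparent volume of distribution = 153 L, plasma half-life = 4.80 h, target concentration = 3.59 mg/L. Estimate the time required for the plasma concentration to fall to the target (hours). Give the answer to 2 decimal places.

9.86 h

C₀ = Dose / Vd = 2280 / 153 = 14.90 mg/L
k = ln2 / t½ = 0.693147 / 4.80 = 0.1444 h⁻¹
t = ln(C₀ / C) / k = ln(14.90 / 3.59) / 0.1444
  = ln(4.150) / 0.1444 = 1.423 / 0.1444 = 9.855 h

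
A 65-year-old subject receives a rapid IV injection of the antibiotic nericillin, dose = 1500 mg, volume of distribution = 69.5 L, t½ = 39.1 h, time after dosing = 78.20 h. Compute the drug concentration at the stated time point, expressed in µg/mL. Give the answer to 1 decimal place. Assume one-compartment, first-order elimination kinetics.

5.4 µg/mL

C₀ = Dose / Vd = 1500 / 69.5 = 21.58 mg/L
k = ln2 / t½ = 0.693147 / 39.1 = 0.01773 h⁻¹
t / t½ = 78.20 / 39.1 = 2 half-lives
C = C₀ × (1/2)^2 = 21.58 × 0.2500 = 5.395 mg/L
(5.395 mg/L = 5.395 µg/mL)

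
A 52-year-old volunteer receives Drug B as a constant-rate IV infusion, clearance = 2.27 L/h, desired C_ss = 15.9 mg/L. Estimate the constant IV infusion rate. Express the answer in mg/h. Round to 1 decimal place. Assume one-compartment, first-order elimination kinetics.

At steady state, infusion rate R₀ = Css × CL = 15.9 × 2.270 = 36.09 mg/h

36.1 mg/h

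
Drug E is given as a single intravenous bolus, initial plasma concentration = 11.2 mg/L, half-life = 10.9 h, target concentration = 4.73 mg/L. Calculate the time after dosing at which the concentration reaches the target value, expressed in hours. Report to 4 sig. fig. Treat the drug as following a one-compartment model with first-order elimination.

k = ln2 / t½ = 0.693147 / 10.9 = 0.06359 h⁻¹
t = ln(C₀ / C) / k = ln(11.20 / 4.73) / 0.06359
  = ln(2.368) / 0.06359 = 0.8620 / 0.06359 = 13.56 h

13.56 h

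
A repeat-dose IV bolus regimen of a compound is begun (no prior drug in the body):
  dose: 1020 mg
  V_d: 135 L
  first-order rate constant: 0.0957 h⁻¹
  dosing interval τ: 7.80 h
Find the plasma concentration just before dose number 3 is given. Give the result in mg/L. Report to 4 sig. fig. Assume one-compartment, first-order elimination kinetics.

5.279 mg/L

C₀ per dose = Dose / Vd = 1020 / 135 = 7.556 mg/L
Fraction remaining after one interval: r = e^(−kτ) = e^(−0.09570 × 7.80) = 0.4740
Before dose 3, 2 doses have been given (aged 1τ, 2τ).
C_trough = C₀ × (r + r²) = 7.556 × (0.4740 + 0.2247) = 5.279 mg/L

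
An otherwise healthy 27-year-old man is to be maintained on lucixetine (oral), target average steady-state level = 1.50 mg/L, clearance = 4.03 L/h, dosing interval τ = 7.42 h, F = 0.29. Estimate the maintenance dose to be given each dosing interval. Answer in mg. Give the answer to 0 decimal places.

At steady state, F × (Dose/τ) = Css × CL.
Dose = Css × CL × τ / F = 1.50 × 4.030 × 7.42 / 0.29 = 154.7 mg

155 mg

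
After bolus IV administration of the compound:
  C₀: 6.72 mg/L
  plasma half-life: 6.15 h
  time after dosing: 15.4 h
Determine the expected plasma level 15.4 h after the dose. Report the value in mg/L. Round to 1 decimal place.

k = ln2 / t½ = 0.693147 / 6.15 = 0.1127 h⁻¹
C = C₀ · e^(−k·t) = 6.720 × e^(−0.1127 × 15.4)
  = 6.720 × 0.1763 = 1.185 mg/L

1.2 mg/L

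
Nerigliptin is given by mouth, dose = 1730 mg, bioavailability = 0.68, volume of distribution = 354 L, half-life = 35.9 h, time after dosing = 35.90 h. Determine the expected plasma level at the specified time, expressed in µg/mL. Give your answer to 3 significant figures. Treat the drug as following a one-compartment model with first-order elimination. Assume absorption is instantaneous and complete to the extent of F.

Amount reaching circulation = F × Dose = 0.68 × 1730 = 1176 mg
C₀ = F·Dose / Vd = 1176 / 354 = 3.322 mg/L
k = ln2 / t½ = 0.693147 / 35.9 = 0.01931 h⁻¹
t / t½ = 35.90 / 35.9 = 1 half-lives
C = C₀ × (1/2)^1 = 3.322 × 0.5000 = 1.661 mg/L
(1.661 mg/L = 1.661 µg/mL)

1.66 µg/mL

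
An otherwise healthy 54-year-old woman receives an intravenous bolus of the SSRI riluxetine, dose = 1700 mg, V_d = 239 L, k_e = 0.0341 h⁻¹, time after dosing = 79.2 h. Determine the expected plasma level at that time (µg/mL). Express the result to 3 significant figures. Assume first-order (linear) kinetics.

0.478 µg/mL

C₀ = Dose / Vd = 1700 / 239 = 7.113 mg/L
C = C₀ · e^(−k·t) = 7.113 × e^(−0.03410 × 79.2)
  = 7.113 × 0.06716 = 0.4777 mg/L
(0.4777 mg/L = 0.4777 µg/mL)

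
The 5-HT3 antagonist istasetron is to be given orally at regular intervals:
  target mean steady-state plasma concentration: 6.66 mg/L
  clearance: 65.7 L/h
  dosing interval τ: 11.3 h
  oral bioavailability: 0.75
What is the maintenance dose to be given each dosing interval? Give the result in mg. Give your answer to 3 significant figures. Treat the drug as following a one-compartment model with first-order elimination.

At steady state, F × (Dose/τ) = Css × CL.
Dose = Css × CL × τ / F = 6.66 × 65.70 × 11.3 / 0.75 = 6593 mg

6590 mg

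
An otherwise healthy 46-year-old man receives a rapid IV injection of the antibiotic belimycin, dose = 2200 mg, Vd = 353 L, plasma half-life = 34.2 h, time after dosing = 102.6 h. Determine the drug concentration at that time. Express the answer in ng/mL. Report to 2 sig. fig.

780 ng/mL

C₀ = Dose / Vd = 2200 / 353 = 6.232 mg/L
k = ln2 / t½ = 0.693147 / 34.2 = 0.02027 h⁻¹
t / t½ = 102.6 / 34.2 = 3 half-lives
C = C₀ × (1/2)^3 = 6.232 × 0.1250 = 0.7790 mg/L
Convert: 0.7790 mg/L × 1000 = 779.0 ng/mL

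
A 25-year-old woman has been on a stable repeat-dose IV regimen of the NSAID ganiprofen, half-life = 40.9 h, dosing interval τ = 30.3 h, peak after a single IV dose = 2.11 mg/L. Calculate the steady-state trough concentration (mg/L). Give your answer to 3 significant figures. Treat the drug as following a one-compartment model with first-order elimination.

3.14 mg/L

k = ln2 / t½ = 0.693147 / 40.9 = 0.01695 h⁻¹
e^(−kτ) = e^(−0.01695 × 30.3) = 0.5983
Accumulation ratio R = 1 / (1 − e^(−kτ)) = 1 / (1 − 0.5983) = 2.489
Steady-state trough = C₀ × R × e^(−kτ) = 2.11 × 2.489 × 0.5983 = 3.142 mg/L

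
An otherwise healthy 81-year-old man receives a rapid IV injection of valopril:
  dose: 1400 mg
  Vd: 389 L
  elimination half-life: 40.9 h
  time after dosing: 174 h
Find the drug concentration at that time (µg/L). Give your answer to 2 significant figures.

190 µg/L

C₀ = Dose / Vd = 1400 / 389 = 3.599 mg/L
k = ln2 / t½ = 0.693147 / 40.9 = 0.01695 h⁻¹
C = C₀ · e^(−k·t) = 3.599 × e^(−0.01695 × 174)
  = 3.599 × 0.05238 = 0.1885 mg/L
Convert: 0.1885 mg/L × 1000 = 188.5 µg/L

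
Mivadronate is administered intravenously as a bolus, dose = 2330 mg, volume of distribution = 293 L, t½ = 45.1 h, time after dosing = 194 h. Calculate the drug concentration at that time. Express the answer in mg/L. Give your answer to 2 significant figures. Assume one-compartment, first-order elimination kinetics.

0.40 mg/L

C₀ = Dose / Vd = 2330 / 293 = 7.952 mg/L
k = ln2 / t½ = 0.693147 / 45.1 = 0.01537 h⁻¹
C = C₀ · e^(−k·t) = 7.952 × e^(−0.01537 × 194)
  = 7.952 × 0.05070 = 0.4032 mg/L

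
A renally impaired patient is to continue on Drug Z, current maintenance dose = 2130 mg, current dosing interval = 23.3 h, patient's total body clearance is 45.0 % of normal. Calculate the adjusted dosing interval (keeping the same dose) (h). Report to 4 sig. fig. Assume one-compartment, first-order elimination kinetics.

To keep the same average steady-state level, dosing rate must scale with clearance.
CL ratio = 45.0 / 100 = 0.4500
New interval (same dose) = 23.3 / 0.4500 = 51.78 h

51.78 h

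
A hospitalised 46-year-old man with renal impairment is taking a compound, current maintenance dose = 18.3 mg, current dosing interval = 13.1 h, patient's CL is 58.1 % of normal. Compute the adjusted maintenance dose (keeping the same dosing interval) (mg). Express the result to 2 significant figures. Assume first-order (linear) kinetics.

11 mg

To keep the same average steady-state level, dosing rate must scale with clearance.
CL ratio = 58.1 / 100 = 0.5810
New dose (same interval) = 18.3 × 0.5810 = 10.63 mg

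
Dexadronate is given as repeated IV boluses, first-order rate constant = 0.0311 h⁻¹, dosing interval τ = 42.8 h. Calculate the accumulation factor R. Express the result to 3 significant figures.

1.36

e^(−kτ) = e^(−0.03110 × 42.8) = 0.2642
Accumulation ratio R = 1 / (1 − e^(−kτ)) = 1 / (1 − 0.2642) = 1.359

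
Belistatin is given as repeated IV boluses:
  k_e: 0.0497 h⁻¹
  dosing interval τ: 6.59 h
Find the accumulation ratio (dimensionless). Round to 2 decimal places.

e^(−kτ) = e^(−0.04970 × 6.59) = 0.7207
Accumulation ratio R = 1 / (1 − e^(−kτ)) = 1 / (1 − 0.7207) = 3.580

3.58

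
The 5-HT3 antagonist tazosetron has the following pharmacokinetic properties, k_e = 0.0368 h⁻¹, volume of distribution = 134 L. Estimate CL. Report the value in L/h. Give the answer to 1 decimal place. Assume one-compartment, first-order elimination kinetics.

CL = k × Vd = 0.0368 × 134 = 4.931 L/h

4.9 L/h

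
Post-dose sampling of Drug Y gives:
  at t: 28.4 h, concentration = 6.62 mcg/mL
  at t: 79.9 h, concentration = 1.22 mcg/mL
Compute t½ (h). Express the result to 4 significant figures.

21.11 h

k = ln(C₁/C₂) / (t₂ − t₁) = ln(6.62/1.22) / (79.9 − 28.4)
  = 1.691 / 51.50 = 0.03283 h⁻¹
t½ = ln2 / k = 0.693147 / 0.03283 = 21.11 h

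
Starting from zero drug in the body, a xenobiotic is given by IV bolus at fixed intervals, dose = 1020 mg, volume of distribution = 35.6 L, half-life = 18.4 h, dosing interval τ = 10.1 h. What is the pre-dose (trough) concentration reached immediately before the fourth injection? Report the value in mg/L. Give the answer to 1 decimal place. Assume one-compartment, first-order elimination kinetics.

42.1 mg/L

C₀ per dose = Dose / Vd = 1020 / 35.6 = 28.65 mg/L
k = ln2 / t½ = 0.693147 / 18.4 = 0.03767 h⁻¹
Fraction remaining after one interval: r = e^(−kτ) = e^(−0.03767 × 10.1) = 0.6835
Before dose 4, 3 doses have been given (aged 1τ, 2τ, 3τ).
C_trough = C₀ × (r + r² + … + r^3) = C₀ × r(1−r^3)/(1−r)
        = 28.65 × 0.6835 × (1 − 0.3193) / (1 − 0.6835) = 42.12 mg/L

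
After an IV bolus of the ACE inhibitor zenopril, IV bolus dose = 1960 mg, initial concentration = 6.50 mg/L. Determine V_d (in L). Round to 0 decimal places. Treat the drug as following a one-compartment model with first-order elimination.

Vd = Dose / C₀ = 1960 / 6.50 = 301.5 L

302 L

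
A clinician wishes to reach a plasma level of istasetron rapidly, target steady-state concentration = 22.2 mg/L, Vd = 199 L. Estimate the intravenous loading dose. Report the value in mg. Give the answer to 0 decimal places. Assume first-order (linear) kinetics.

LD = Css × Vd = 22.2 × 199 = 4418 mg

4418 mg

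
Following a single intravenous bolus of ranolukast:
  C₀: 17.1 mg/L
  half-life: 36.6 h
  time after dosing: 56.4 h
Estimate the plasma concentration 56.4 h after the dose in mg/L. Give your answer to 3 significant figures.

5.88 mg/L

k = ln2 / t½ = 0.693147 / 36.6 = 0.01894 h⁻¹
C = C₀ · e^(−k·t) = 17.10 × e^(−0.01894 × 56.4)
  = 17.10 × 0.3436 = 5.876 mg/L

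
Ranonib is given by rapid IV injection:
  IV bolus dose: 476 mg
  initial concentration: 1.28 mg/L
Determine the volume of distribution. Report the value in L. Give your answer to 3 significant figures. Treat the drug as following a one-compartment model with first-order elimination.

372 L

Vd = Dose / C₀ = 476.0 / 1.28 = 371.9 L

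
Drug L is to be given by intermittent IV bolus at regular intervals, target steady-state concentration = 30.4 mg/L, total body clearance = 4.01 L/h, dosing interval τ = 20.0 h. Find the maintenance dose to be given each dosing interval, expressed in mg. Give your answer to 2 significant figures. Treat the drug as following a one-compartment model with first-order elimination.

At steady state, Dose/τ = Css × CL.
Dose = Css × CL × τ = 30.4 × 4.010 × 20.0 = 2438 mg

2400 mg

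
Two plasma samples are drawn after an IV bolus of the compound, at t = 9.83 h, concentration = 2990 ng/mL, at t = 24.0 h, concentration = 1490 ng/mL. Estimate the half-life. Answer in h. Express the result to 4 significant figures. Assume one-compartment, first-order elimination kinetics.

14.10 h

k = ln(C₁/C₂) / (t₂ − t₁) = ln(2990/1490) / (24.0 − 9.83)
  = 0.6965 / 14.17 = 0.04915 h⁻¹
t½ = ln2 / k = 0.693147 / 0.04915 = 14.10 h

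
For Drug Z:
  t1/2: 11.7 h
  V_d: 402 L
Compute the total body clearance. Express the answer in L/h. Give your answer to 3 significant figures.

23.8 L/h

k = ln2 / t½ = 0.693147 / 11.7 = 0.05924 h⁻¹
CL = k × Vd = 0.05924 × 402 = 23.81 L/h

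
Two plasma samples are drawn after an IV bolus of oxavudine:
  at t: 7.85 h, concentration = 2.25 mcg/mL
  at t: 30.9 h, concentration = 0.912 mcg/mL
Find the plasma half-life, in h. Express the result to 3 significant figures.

17.7 h

k = ln(C₁/C₂) / (t₂ − t₁) = ln(2.25/0.912) / (30.9 − 7.85)
  = 0.9030 / 23.05 = 0.03918 h⁻¹
t½ = ln2 / k = 0.693147 / 0.03918 = 17.69 h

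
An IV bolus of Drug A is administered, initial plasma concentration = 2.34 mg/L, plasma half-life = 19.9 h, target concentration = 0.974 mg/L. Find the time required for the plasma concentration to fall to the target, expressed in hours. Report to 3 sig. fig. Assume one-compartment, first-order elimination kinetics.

k = ln2 / t½ = 0.693147 / 19.9 = 0.03483 h⁻¹
t = ln(C₀ / C) / k = ln(2.340 / 0.974) / 0.03483
  = ln(2.402) / 0.03483 = 0.8763 / 0.03483 = 25.16 h

25.2 h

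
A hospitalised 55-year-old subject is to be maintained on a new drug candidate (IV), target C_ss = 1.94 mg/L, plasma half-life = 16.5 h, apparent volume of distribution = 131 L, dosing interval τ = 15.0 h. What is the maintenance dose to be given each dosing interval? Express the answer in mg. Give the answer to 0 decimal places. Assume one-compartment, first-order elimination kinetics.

160 mg

k = ln2 / t½ = 0.693147 / 16.5 = 0.04201 h⁻¹
CL = k × Vd = 0.04201 × 131 = 5.503 L/h
At steady state, Dose/τ = Css × CL.
Dose = Css × CL × τ = 1.94 × 5.503 × 15.0 = 160.1 mg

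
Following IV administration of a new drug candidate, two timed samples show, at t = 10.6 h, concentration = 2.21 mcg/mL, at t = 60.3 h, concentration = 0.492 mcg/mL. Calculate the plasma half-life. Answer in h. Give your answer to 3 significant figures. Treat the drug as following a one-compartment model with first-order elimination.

22.9 h

k = ln(C₁/C₂) / (t₂ − t₁) = ln(2.21/0.492) / (60.3 − 10.6)
  = 1.502 / 49.70 = 0.03022 h⁻¹
t½ = ln2 / k = 0.693147 / 0.03022 = 22.94 h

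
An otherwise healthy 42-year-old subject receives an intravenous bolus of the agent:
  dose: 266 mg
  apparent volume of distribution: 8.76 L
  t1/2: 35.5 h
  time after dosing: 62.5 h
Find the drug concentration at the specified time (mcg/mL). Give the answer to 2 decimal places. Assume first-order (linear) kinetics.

C₀ = Dose / Vd = 266.0 / 8.76 = 30.37 mg/L
k = ln2 / t½ = 0.693147 / 35.5 = 0.01953 h⁻¹
C = C₀ · e^(−k·t) = 30.37 × e^(−0.01953 × 62.5)
  = 30.37 × 0.2950 = 8.959 mg/L
(8.959 mg/L = 8.959 mcg/mL)

8.96 mcg/mL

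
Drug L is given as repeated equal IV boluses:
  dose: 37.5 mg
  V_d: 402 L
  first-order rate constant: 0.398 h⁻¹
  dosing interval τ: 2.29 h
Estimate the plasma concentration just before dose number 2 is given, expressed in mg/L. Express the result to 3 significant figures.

C₀ per dose = Dose / Vd = 37.5 / 402 = 0.09328 mg/L
Fraction remaining after one interval: r = e^(−kτ) = e^(−0.3980 × 2.29) = 0.4020
Before dose 2, 1 dose has been given (aged 1τ).
C_trough = C₀ × r = 0.09328 × 0.4020 = 0.03750 mg/L

0.0375 mg/L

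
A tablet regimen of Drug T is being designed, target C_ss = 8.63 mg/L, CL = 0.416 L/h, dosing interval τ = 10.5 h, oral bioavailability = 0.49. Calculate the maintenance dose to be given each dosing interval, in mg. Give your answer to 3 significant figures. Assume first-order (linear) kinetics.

At steady state, F × (Dose/τ) = Css × CL.
Dose = Css × CL × τ / F = 8.63 × 0.4160 × 10.5 / 0.49 = 76.93 mg

76.9 mg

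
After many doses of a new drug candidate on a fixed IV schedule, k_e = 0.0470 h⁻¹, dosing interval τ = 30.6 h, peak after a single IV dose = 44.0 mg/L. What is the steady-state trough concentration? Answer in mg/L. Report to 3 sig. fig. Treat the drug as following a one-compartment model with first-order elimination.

e^(−kτ) = e^(−0.04700 × 30.6) = 0.2374
Accumulation ratio R = 1 / (1 − e^(−kτ)) = 1 / (1 − 0.2374) = 1.311
Steady-state trough = C₀ × R × e^(−kτ) = 44.0 × 1.311 × 0.2374 = 13.69 mg/L

13.7 mg/L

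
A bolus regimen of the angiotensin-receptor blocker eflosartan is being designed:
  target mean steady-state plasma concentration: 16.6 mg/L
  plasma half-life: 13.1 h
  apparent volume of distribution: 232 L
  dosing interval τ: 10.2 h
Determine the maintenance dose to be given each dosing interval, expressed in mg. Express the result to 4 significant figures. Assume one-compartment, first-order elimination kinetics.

2079 mg

k = ln2 / t½ = 0.693147 / 13.1 = 0.05291 h⁻¹
CL = k × Vd = 0.05291 × 232 = 12.28 L/h
At steady state, Dose/τ = Css × CL.
Dose = Css × CL × τ = 16.6 × 12.28 × 10.2 = 2079 mg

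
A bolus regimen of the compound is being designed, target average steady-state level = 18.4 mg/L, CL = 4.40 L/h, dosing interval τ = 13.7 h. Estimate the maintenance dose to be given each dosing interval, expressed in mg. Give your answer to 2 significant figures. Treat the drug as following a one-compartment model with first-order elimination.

At steady state, Dose/τ = Css × CL.
Dose = Css × CL × τ = 18.4 × 4.400 × 13.7 = 1109 mg

1100 mg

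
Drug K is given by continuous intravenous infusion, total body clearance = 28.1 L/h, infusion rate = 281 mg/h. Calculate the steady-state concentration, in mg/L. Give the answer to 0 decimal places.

10 mg/L

At steady state Css = R₀ / CL = 281 / 28.10 = 10.00 mg/L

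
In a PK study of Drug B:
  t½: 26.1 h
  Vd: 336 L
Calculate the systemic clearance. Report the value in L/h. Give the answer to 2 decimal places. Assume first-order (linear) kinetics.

k = ln2 / t½ = 0.693147 / 26.1 = 0.02656 h⁻¹
CL = k × Vd = 0.02656 × 336 = 8.924 L/h

8.92 L/h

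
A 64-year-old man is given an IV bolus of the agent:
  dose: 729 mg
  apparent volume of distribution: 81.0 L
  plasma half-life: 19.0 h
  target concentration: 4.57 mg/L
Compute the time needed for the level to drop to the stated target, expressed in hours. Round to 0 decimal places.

19 h

C₀ = Dose / Vd = 729.0 / 81.0 = 9.000 mg/L
k = ln2 / t½ = 0.693147 / 19.0 = 0.03648 h⁻¹
t = ln(C₀ / C) / k = ln(9.000 / 4.57) / 0.03648
  = ln(1.969) / 0.03648 = 0.6775 / 0.03648 = 18.57 h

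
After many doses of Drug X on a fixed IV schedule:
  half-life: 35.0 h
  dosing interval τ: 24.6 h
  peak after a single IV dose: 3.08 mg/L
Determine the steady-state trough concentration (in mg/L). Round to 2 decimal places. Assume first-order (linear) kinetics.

k = ln2 / t½ = 0.693147 / 35.0 = 0.01980 h⁻¹
e^(−kτ) = e^(−0.01980 × 24.6) = 0.6144
Accumulation ratio R = 1 / (1 − e^(−kτ)) = 1 / (1 − 0.6144) = 2.593
Steady-state trough = C₀ × R × e^(−kτ) = 3.08 × 2.593 × 0.6144 = 4.907 mg/L

4.91 mg/L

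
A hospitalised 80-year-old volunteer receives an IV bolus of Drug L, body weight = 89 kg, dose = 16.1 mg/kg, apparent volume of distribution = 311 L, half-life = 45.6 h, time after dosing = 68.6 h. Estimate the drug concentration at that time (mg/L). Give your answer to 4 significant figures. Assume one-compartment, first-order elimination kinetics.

1.624 mg/L

Total dose = 16.1 × 89 = 1433 mg
C₀ = Dose / Vd = 1433 / 311 = 4.608 mg/L
k = ln2 / t½ = 0.693147 / 45.6 = 0.01520 h⁻¹
C = C₀ · e^(−k·t) = 4.608 × e^(−0.01520 × 68.6)
  = 4.608 × 0.3525 = 1.624 mg/L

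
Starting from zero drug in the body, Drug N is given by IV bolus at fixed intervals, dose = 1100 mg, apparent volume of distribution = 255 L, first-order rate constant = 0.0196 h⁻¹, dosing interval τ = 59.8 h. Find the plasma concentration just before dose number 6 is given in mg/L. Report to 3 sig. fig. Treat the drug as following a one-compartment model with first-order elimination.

C₀ per dose = Dose / Vd = 1100 / 255 = 4.314 mg/L
Fraction remaining after one interval: r = e^(−kτ) = e^(−0.01960 × 59.8) = 0.3097
Before dose 6, 5 doses have been given (aged 1τ, 2τ, 3τ, 4τ, 5τ).
C_trough = C₀ × (r + r² + … + r^5) = C₀ × r(1−r^5)/(1−r)
        = 4.314 × 0.3097 × (1 − 0.002849) / (1 − 0.3097) = 1.930 mg/L

1.93 mg/L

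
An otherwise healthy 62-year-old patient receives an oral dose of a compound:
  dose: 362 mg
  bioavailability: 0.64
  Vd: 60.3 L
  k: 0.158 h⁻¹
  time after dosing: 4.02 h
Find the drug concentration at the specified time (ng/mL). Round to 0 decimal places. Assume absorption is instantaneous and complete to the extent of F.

2036 ng/mL

Amount reaching circulation = F × Dose = 0.64 × 362.0 = 231.7 mg
C₀ = F·Dose / Vd = 231.7 / 60.3 = 3.842 mg/L
C = C₀ · e^(−k·t) = 3.842 × e^(−0.1580 × 4.02)
  = 3.842 × 0.5299 = 2.036 mg/L
Convert: 2.036 mg/L × 1000 = 2036 ng/mL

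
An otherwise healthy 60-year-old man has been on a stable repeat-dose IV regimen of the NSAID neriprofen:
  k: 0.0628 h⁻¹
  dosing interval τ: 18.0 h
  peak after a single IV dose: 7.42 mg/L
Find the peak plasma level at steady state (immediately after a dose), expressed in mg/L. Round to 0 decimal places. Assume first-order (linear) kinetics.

11 mg/L

e^(−kτ) = e^(−0.06280 × 18.0) = 0.3229
Accumulation ratio R = 1 / (1 − e^(−kτ)) = 1 / (1 − 0.3229) = 1.477
Steady-state peak = C₀ × R = 7.42 × 1.477 = 10.96 mg/L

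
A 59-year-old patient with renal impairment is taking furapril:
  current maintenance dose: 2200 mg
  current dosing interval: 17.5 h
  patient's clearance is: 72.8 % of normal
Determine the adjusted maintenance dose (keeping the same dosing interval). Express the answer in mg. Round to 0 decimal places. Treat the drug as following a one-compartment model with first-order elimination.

To keep the same average steady-state level, dosing rate must scale with clearance.
CL ratio = 72.8 / 100 = 0.7280
New dose (same interval) = 2200 × 0.7280 = 1602 mg

1602 mg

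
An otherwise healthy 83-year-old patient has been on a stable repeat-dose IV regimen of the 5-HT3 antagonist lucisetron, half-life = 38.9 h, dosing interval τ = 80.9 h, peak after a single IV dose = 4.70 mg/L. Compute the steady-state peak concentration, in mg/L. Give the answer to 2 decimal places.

k = ln2 / t½ = 0.693147 / 38.9 = 0.01782 h⁻¹
e^(−kτ) = e^(−0.01782 × 80.9) = 0.2365
Accumulation ratio R = 1 / (1 − e^(−kτ)) = 1 / (1 − 0.2365) = 1.310
Steady-state peak = C₀ × R = 4.70 × 1.310 = 6.157 mg/L

6.16 mg/L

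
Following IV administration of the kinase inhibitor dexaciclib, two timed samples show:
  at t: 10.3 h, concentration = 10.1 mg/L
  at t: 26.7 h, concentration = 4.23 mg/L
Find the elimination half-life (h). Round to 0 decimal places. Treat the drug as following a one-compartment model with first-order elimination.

13 h

k = ln(C₁/C₂) / (t₂ − t₁) = ln(10.1/4.23) / (26.7 − 10.3)
  = 0.8703 / 16.40 = 0.05307 h⁻¹
t½ = ln2 / k = 0.693147 / 0.05307 = 13.06 h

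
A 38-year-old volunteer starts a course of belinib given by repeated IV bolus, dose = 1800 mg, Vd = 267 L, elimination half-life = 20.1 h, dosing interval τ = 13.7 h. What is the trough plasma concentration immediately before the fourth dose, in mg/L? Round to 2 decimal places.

8.46 mg/L

C₀ per dose = Dose / Vd = 1800 / 267 = 6.742 mg/L
k = ln2 / t½ = 0.693147 / 20.1 = 0.03448 h⁻¹
Fraction remaining after one interval: r = e^(−kτ) = e^(−0.03448 × 13.7) = 0.6235
Before dose 4, 3 doses have been given (aged 1τ, 2τ, 3τ).
C_trough = C₀ × (r + r² + … + r^3) = C₀ × r(1−r^3)/(1−r)
        = 6.742 × 0.6235 × (1 − 0.2424) / (1 − 0.6235) = 8.459 mg/L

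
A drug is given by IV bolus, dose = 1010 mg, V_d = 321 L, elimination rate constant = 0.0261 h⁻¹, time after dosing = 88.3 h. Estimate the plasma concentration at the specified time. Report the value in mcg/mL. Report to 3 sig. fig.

0.314 mcg/mL

C₀ = Dose / Vd = 1010 / 321 = 3.146 mg/L
C = C₀ · e^(−k·t) = 3.146 × e^(−0.02610 × 88.3)
  = 3.146 × 0.09980 = 0.3140 mg/L
(0.3140 mg/L = 0.3140 mcg/mL)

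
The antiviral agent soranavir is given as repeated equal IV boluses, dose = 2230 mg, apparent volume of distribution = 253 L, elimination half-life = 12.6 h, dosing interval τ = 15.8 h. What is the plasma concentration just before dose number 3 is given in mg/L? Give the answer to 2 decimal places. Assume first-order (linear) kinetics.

5.25 mg/L

C₀ per dose = Dose / Vd = 2230 / 253 = 8.814 mg/L
k = ln2 / t½ = 0.693147 / 12.6 = 0.05501 h⁻¹
Fraction remaining after one interval: r = e^(−kτ) = e^(−0.05501 × 15.8) = 0.4193
Before dose 3, 2 doses have been given (aged 1τ, 2τ).
C_trough = C₀ × (r + r²) = 8.814 × (0.4193 + 0.1758) = 5.245 mg/L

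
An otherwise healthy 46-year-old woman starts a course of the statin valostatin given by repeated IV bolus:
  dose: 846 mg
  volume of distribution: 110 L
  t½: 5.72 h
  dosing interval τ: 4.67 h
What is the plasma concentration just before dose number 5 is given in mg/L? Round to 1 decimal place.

C₀ per dose = Dose / Vd = 846 / 110 = 7.691 mg/L
k = ln2 / t½ = 0.693147 / 5.72 = 0.1212 h⁻¹
Fraction remaining after one interval: r = e^(−kτ) = e^(−0.1212 × 4.67) = 0.5678
Before dose 5, 4 doses have been given (aged 1τ, 2τ, 3τ, 4τ).
C_trough = C₀ × (r + r² + … + r^4) = C₀ × r(1−r^4)/(1−r)
        = 7.691 × 0.5678 × (1 − 0.1039) / (1 − 0.5678) = 9.054 mg/L

9.1 mg/L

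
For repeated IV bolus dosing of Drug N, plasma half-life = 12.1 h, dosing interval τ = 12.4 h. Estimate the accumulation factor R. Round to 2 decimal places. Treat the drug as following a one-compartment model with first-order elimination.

k = ln2 / t½ = 0.693147 / 12.1 = 0.05728 h⁻¹
e^(−kτ) = e^(−0.05728 × 12.4) = 0.4915
Accumulation ratio R = 1 / (1 − e^(−kτ)) = 1 / (1 − 0.4915) = 1.967

1.97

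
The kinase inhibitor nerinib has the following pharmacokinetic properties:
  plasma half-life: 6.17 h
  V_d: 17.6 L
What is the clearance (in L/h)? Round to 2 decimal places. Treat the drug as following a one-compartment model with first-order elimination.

k = ln2 / t½ = 0.693147 / 6.17 = 0.1123 h⁻¹
CL = k × Vd = 0.1123 × 17.6 = 1.976 L/h

1.98 L/h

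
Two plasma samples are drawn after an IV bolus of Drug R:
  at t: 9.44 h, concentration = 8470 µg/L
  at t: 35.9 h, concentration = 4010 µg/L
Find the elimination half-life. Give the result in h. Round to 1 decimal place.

24.5 h

k = ln(C₁/C₂) / (t₂ − t₁) = ln(8470/4010) / (35.9 − 9.44)
  = 0.7477 / 26.46 = 0.02826 h⁻¹
t½ = ln2 / k = 0.693147 / 0.02826 = 24.53 h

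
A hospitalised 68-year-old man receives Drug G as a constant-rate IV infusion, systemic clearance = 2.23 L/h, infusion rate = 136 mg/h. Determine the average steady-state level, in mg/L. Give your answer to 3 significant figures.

At steady state Css = R₀ / CL = 136 / 2.230 = 60.99 mg/L

61.0 mg/L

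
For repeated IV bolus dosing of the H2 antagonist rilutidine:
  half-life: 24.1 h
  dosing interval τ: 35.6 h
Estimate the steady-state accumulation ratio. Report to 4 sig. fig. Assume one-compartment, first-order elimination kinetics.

k = ln2 / t½ = 0.693147 / 24.1 = 0.02876 h⁻¹
e^(−kτ) = e^(−0.02876 × 35.6) = 0.3592
Accumulation ratio R = 1 / (1 − e^(−kτ)) = 1 / (1 − 0.3592) = 1.561

1.561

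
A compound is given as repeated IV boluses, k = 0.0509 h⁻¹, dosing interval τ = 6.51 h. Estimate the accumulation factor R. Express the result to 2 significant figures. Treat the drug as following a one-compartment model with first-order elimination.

3.5

e^(−kτ) = e^(−0.05090 × 6.51) = 0.7179
Accumulation ratio R = 1 / (1 − e^(−kτ)) = 1 / (1 − 0.7179) = 3.545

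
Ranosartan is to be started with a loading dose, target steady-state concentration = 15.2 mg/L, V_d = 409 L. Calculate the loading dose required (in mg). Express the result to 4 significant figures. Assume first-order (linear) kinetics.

6217 mg

LD = Css × Vd = 15.2 × 409 = 6217 mg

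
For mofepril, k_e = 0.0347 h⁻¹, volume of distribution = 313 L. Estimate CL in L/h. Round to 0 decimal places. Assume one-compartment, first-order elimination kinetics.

CL = k × Vd = 0.0347 × 313 = 10.86 L/h

11 L/h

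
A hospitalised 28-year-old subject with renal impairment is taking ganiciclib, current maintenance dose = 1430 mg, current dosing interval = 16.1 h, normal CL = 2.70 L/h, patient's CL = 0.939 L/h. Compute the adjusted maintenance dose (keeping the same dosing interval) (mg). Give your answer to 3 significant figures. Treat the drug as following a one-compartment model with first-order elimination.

497 mg

To keep the same average steady-state level, dosing rate must scale with clearance.
CL ratio = 0.939 / 2.70 = 0.3478
New dose (same interval) = 1430 × 0.3478 = 497.4 mg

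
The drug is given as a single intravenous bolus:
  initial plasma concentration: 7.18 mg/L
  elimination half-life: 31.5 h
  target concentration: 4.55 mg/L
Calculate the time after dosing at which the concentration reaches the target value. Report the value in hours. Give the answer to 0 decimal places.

21 h

k = ln2 / t½ = 0.693147 / 31.5 = 0.02200 h⁻¹
t = ln(C₀ / C) / k = ln(7.180 / 4.55) / 0.02200
  = ln(1.578) / 0.02200 = 0.4562 / 0.02200 = 20.74 h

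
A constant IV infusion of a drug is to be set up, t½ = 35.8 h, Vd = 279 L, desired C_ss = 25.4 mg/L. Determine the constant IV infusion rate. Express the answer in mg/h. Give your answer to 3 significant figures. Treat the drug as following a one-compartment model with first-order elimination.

137 mg/h

k = ln2 / t½ = 0.693147 / 35.8 = 0.01936 h⁻¹
CL = k × Vd = 0.01936 × 279 = 5.401 L/h
At steady state, infusion rate R₀ = Css × CL = 25.4 × 5.401 = 137.2 mg/h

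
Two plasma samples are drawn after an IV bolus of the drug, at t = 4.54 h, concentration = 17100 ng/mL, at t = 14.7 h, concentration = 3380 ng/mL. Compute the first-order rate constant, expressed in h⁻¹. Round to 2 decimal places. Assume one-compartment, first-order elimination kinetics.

k = ln(C₁/C₂) / (t₂ − t₁) = ln(17100/3380) / (14.7 − 4.54)
  = 1.621 / 10.16 = 0.1595 h⁻¹

0.16 h⁻¹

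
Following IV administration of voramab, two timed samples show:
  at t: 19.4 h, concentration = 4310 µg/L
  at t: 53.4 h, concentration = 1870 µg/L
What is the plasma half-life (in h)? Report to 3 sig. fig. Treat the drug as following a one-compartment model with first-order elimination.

28.2 h

k = ln(C₁/C₂) / (t₂ − t₁) = ln(4310/1870) / (53.4 − 19.4)
  = 0.8350 / 34.00 = 0.02456 h⁻¹
t½ = ln2 / k = 0.693147 / 0.02456 = 28.22 h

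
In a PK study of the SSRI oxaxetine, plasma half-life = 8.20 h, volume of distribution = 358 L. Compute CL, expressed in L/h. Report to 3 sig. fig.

30.3 L/h

k = ln2 / t½ = 0.693147 / 8.20 = 0.08453 h⁻¹
CL = k × Vd = 0.08453 × 358 = 30.26 L/h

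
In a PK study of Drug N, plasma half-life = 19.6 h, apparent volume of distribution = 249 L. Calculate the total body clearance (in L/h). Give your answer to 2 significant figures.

k = ln2 / t½ = 0.693147 / 19.6 = 0.03536 h⁻¹
CL = k × Vd = 0.03536 × 249 = 8.805 L/h

8.8 L/h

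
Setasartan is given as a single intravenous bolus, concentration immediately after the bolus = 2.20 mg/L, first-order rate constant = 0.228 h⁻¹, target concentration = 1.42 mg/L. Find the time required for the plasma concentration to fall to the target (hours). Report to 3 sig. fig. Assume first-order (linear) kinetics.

t = ln(C₀ / C) / k = ln(2.200 / 1.42) / 0.2280
  = ln(1.549) / 0.2280 = 0.4376 / 0.2280 = 1.919 h

1.92 h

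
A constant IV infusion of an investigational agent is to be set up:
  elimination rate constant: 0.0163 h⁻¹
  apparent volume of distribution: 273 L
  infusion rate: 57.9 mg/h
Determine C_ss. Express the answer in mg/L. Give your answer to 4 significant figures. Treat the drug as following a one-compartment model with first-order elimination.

CL = k × Vd = 0.01630 × 273 = 4.450 L/h
At steady state Css = R₀ / CL = 57.9 / 4.450 = 13.01 mg/L

13.01 mg/L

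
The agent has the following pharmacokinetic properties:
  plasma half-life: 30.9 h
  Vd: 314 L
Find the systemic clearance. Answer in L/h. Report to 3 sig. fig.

7.04 L/h

k = ln2 / t½ = 0.693147 / 30.9 = 0.02243 h⁻¹
CL = k × Vd = 0.02243 × 314 = 7.043 L/h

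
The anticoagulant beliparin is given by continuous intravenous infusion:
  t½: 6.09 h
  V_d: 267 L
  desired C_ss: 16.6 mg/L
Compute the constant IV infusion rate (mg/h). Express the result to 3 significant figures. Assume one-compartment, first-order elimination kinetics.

k = ln2 / t½ = 0.693147 / 6.09 = 0.1138 h⁻¹
CL = k × Vd = 0.1138 × 267 = 30.38 L/h
At steady state, infusion rate R₀ = Css × CL = 16.6 × 30.38 = 504.3 mg/h

504 mg/h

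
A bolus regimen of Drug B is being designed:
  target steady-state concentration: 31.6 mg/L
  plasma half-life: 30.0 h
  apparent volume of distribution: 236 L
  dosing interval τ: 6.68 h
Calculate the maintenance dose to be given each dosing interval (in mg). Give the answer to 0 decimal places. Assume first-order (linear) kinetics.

k = ln2 / t½ = 0.693147 / 30.0 = 0.02310 h⁻¹
CL = k × Vd = 0.02310 × 236 = 5.452 L/h
At steady state, Dose/τ = Css × CL.
Dose = Css × CL × τ = 31.6 × 5.452 × 6.68 = 1151 mg

1151 mg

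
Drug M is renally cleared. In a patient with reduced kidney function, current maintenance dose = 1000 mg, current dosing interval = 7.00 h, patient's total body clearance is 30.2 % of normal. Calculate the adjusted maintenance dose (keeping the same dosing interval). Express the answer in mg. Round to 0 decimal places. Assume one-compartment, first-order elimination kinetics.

302 mg

To keep the same average steady-state level, dosing rate must scale with clearance.
CL ratio = 30.2 / 100 = 0.3020
New dose (same interval) = 1000 × 0.3020 = 302.0 mg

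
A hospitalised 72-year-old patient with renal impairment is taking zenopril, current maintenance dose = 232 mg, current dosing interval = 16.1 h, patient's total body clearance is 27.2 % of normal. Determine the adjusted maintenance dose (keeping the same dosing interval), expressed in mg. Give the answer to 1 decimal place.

To keep the same average steady-state level, dosing rate must scale with clearance.
CL ratio = 27.2 / 100 = 0.2720
New dose (same interval) = 232 × 0.2720 = 63.10 mg

63.1 mg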